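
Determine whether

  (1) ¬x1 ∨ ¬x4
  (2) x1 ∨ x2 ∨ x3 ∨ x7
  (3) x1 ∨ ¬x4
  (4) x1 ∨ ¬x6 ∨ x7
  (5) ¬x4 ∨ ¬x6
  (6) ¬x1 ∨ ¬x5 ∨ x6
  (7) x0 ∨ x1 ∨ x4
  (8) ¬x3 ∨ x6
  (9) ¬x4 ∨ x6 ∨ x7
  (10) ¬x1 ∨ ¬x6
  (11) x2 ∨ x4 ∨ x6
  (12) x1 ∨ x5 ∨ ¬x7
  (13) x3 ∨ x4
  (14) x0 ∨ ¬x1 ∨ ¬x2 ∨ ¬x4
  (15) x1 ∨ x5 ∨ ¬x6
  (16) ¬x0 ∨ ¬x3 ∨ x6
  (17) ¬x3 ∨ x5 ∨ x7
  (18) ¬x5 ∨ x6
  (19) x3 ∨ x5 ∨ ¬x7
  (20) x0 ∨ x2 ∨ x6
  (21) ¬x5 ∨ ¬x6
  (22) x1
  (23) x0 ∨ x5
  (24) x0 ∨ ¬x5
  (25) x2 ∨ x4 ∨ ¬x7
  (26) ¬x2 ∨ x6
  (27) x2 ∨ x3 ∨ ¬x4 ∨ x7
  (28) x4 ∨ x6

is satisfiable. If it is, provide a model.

Unsatisfiable

Case x1 = True:
  (¬x1 ∨ ¬x4) forces x4 = False.
  (¬x1 ∨ ¬x6) forces x6 = False.
  Clause (x4 ∨ x6) is falsified — contradiction.
Case x1 = False:
  Clause (x1) is falsified — contradiction.
Both cases fail, so the formula is unsatisfiable.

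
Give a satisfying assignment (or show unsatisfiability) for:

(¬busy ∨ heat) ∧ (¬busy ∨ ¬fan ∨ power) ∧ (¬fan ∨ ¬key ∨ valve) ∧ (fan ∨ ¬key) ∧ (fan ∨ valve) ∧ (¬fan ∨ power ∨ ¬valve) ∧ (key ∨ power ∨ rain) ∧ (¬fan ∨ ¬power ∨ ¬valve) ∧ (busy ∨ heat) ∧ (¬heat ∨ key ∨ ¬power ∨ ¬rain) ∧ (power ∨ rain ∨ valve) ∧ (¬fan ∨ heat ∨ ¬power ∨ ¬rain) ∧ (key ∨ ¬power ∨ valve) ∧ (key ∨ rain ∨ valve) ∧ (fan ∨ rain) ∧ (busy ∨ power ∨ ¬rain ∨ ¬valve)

rain: True; valve: True; heat: True; power: False; busy: True; key: False; fan: False

Set rain = True.
Set valve = True.
Try heat = False:
  (¬busy ∨ heat) forces busy = False.
  clause (busy ∨ heat) is falsified — backtrack.
So heat = True.
Try power = True:
  (¬fan ∨ ¬power ∨ ¬valve) forces fan = False.
  (fan ∨ ¬key) forces key = False.
  clause (¬heat ∨ key ∨ ¬power ∨ ¬rain) is falsified — backtrack.
So power = False.
  then (¬fan ∨ power ∨ ¬valve) forces fan = False.
  then (busy ∨ power ∨ ¬rain ∨ ¬valve) forces busy = True.
  then (fan ∨ ¬key) forces key = False.
All clauses satisfied.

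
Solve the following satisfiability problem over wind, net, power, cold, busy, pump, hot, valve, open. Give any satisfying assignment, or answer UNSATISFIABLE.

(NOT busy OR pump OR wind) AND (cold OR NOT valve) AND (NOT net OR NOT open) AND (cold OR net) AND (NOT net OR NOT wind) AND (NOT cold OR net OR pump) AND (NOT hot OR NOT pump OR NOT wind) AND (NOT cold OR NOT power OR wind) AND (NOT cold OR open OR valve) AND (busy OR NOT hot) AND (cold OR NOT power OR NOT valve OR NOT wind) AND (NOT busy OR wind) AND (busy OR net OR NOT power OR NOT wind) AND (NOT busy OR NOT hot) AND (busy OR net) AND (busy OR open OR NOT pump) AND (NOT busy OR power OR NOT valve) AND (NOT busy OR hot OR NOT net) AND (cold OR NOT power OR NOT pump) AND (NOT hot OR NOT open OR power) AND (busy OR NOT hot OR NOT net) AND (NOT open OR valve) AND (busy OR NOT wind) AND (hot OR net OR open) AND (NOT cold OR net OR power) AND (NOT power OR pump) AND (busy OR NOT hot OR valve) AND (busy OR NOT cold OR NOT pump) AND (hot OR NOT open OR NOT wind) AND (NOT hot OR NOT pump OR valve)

Set wind = False.
  then (NOT busy OR wind) forces busy = False.
  then (busy OR net) forces net = True.
  then (busy OR NOT hot OR NOT net) forces hot = False.
  then (NOT net OR NOT open) forces open = False.
  then (busy OR open OR NOT pump) forces pump = False.
  then (NOT power OR pump) forces power = False.
Set cold = False.
  then (cold OR NOT valve) forces valve = False.
All clauses satisfied.

wind=F, net=T, power=F, cold=F, busy=F, pump=F, hot=F, valve=F, open=F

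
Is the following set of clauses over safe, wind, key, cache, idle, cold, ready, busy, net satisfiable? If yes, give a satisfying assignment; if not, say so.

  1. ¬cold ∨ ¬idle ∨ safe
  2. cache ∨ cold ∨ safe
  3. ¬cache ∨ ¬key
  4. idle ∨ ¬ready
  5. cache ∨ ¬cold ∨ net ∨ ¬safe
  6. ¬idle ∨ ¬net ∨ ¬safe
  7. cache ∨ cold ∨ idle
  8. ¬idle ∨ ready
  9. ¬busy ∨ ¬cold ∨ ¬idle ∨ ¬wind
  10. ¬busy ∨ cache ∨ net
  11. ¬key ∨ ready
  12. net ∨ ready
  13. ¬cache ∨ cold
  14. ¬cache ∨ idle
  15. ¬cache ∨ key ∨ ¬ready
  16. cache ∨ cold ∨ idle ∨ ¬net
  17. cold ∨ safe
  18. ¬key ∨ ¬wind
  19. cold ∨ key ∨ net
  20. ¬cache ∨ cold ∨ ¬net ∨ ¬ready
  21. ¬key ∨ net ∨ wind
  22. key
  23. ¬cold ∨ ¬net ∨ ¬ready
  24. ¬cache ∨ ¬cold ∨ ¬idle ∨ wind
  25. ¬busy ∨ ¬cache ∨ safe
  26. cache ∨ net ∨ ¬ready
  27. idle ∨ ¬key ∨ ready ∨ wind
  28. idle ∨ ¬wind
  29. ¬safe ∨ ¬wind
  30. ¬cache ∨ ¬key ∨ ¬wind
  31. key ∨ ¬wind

Case key = True:
  (¬cache ∨ ¬key) forces cache = False.
  (¬key ∨ ready) forces ready = True.
  (idle ∨ ¬ready) forces idle = True.
  (¬key ∨ ¬wind) forces wind = False.
  (¬key ∨ net ∨ wind) forces net = True.
  (¬idle ∨ ¬net ∨ ¬safe) forces safe = False.
  (¬cold ∨ ¬idle ∨ safe) forces cold = False.
  Clause (cache ∨ cold ∨ safe) is falsified — contradiction.
Case key = False:
  Clause (key) is falsified — contradiction.
Both cases fail, so the formula is unsatisfiable.

Unsatisfiable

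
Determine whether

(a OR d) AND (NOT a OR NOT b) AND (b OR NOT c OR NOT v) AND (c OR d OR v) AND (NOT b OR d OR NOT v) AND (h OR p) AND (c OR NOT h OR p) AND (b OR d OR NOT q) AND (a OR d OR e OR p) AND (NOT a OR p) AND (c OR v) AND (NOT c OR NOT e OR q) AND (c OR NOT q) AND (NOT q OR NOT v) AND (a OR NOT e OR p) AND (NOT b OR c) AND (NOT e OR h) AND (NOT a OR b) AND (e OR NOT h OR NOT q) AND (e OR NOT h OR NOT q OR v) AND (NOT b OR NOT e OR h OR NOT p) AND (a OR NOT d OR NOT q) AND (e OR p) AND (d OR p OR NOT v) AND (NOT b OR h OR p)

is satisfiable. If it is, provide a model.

Set h = False.
  then (h OR p) forces p = True.
  then (NOT e OR h) forces e = False.
Set b = True.
  then (NOT a OR NOT b) forces a = False.
  then (NOT b OR c) forces c = True.
  then (a OR d) forces d = True.
  then (a OR NOT d OR NOT q) forces q = False.
Set v = True.
All clauses satisfied.

h: False, b: True, v: True, q: False, e: False, c: True, p: True, a: False, d: True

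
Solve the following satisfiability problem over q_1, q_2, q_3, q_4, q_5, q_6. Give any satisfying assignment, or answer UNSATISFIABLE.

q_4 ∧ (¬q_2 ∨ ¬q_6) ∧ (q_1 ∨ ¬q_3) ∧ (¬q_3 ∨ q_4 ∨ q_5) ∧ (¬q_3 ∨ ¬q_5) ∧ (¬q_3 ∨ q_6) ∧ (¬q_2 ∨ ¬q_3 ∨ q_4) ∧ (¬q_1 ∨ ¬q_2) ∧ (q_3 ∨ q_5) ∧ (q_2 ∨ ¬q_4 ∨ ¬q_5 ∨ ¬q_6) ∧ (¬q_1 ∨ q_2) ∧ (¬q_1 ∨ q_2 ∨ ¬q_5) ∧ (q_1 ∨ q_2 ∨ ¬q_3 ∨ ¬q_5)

Unit clause (q_4) forces q_4 = True.
Try q_1 = True:
  (¬q_1 ∨ ¬q_2) forces q_2 = False.
  clause (¬q_1 ∨ q_2) is falsified — backtrack.
So q_1 = False.
  then (q_1 ∨ ¬q_3) forces q_3 = False.
  then (q_3 ∨ q_5) forces q_5 = True.
Set q_2 = False.
  then (q_2 ∨ ¬q_4 ∨ ¬q_5 ∨ ¬q_6) forces q_6 = False.
All clauses satisfied.

q_1 = False; q_2 = False; q_3 = False; q_4 = True; q_5 = True; q_6 = False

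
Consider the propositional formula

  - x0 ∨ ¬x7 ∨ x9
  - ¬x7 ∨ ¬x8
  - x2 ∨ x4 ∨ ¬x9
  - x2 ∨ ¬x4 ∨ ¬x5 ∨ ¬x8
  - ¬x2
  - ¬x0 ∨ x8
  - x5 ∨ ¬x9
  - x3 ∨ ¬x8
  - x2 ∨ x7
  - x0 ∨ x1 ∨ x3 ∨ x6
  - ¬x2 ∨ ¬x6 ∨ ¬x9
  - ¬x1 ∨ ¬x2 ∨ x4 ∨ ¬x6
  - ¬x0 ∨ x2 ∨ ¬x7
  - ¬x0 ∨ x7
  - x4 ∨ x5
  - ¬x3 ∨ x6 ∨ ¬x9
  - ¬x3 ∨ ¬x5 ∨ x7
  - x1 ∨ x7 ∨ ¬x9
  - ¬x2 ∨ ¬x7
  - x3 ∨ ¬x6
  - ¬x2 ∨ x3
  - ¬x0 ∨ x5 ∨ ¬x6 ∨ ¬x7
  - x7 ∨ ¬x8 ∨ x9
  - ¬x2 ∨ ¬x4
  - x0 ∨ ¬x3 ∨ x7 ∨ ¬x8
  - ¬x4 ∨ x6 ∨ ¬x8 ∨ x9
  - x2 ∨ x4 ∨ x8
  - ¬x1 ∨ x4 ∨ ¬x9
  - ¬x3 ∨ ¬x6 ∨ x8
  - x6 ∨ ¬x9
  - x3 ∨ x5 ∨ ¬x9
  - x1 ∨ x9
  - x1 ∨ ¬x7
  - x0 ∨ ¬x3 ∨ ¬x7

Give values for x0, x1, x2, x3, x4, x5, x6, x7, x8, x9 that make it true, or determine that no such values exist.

Case x2 = True:
  Clause (¬x2) is falsified — contradiction.
Case x2 = False:
  (x2 ∨ x7) forces x7 = True.
  (¬x7 ∨ ¬x8) forces x8 = False.
  (¬x0 ∨ x8) forces x0 = False.
  (x0 ∨ ¬x7 ∨ x9) forces x9 = True.
  (x2 ∨ x4 ∨ ¬x9) forces x4 = True.
  (x5 ∨ ¬x9) forces x5 = True.
  (x6 ∨ ¬x9) forces x6 = True.
  (x3 ∨ ¬x6) forces x3 = True.
  Clause (¬x3 ∨ ¬x6 ∨ x8) is falsified — contradiction.
Both cases fail, so the formula is unsatisfiable.

Unsatisfiable — no assignment works.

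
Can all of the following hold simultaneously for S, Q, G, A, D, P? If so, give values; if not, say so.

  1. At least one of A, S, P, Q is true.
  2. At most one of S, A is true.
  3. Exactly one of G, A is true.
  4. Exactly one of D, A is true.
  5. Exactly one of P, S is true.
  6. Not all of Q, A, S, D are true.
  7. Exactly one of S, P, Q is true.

S = False; Q = False; G = False; A = True; D = False; P = True

  (1) {A, S, P, Q}: 2 true — at least one ✓
  (2) {S, A}: 1 true — at most one ✓
  (3) {G, A}: 1 true — exactly one ✓
  (4) {D, A}: 1 true — exactly one ✓
  (5) {P, S}: 1 true — exactly one ✓
  (6) {Q, A, S, D}: 1/4 true — not all ✓
  (7) {S, P, Q}: 1 true — exactly one ✓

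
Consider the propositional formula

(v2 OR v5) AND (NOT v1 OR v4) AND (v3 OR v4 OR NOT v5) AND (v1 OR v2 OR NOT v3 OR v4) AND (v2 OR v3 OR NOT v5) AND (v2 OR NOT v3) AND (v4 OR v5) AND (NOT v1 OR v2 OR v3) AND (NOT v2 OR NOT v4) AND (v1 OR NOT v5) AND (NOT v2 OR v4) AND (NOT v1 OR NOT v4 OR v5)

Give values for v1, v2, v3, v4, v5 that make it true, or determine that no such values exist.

Case v2 = True:
  (NOT v2 OR NOT v4) forces v4 = False.
  Clause (NOT v2 OR v4) is falsified — contradiction.
Case v2 = False:
  (v2 OR v5) forces v5 = True.
  (v2 OR v3 OR NOT v5) forces v3 = True.
  Clause (v2 OR NOT v3) is falsified — contradiction.
Both cases fail, so the formula is unsatisfiable.

The formula is unsatisfiable.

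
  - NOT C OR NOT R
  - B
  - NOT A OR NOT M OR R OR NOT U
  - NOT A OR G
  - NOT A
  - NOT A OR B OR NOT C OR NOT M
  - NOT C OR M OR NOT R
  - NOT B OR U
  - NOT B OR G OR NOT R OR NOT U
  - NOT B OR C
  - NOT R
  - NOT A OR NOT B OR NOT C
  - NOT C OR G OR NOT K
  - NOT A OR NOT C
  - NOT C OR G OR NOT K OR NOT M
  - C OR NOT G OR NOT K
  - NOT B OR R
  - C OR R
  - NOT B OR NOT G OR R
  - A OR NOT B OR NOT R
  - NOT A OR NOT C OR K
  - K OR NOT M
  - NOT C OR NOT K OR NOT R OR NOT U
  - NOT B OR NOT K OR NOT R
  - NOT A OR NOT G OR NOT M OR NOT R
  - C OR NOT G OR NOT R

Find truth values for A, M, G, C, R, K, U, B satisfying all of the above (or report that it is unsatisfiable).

No satisfying assignment exists.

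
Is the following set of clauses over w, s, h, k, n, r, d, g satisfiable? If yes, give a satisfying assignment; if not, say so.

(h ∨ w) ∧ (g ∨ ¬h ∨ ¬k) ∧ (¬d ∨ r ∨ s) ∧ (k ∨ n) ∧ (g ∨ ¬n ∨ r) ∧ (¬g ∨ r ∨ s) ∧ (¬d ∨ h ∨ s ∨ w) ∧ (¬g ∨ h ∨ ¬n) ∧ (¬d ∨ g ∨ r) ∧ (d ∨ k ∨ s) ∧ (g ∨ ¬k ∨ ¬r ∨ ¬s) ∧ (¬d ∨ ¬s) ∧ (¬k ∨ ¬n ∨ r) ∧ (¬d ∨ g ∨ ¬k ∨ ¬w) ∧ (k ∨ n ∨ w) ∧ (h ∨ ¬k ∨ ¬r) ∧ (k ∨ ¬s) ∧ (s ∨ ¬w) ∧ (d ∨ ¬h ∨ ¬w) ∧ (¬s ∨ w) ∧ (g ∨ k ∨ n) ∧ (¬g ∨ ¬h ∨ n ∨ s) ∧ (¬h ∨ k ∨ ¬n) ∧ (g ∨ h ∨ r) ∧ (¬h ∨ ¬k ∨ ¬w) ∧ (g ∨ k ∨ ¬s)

w = True; s = True; h = False; k = True; n = False; r = False; d = False; g = True

Set w = True.
  then (s ∨ ¬w) forces s = True.
  then (¬d ∨ ¬s) forces d = False.
  then (k ∨ ¬s) forces k = True.
  then (d ∨ ¬h ∨ ¬w) forces h = False.
  then (h ∨ ¬k ∨ ¬r) forces r = False.
  then (g ∨ h ∨ r) forces g = True.
  then (¬g ∨ h ∨ ¬n) forces n = False.
All clauses satisfied.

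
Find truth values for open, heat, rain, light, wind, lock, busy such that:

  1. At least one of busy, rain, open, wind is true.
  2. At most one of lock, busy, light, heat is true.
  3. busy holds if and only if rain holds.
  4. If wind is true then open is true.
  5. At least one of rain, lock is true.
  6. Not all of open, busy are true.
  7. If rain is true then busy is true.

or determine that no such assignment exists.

open = False, heat = False, rain = True, light = False, wind = False, lock = False, busy = True

  (1) {busy, rain, open, wind}: 2 true — at least one ✓
  (2) {lock, busy, light, heat}: 1 true — at most one ✓
  (3) busy=T, rain=T — same ✓
  (4) wind=F ⇒ open: vacuous ✓
  (5) {rain, lock}: 1 true — at least one ✓
  (6) {open, busy}: 1/2 true — not all ✓
  (7) rain=T ⇒ busy: T ✓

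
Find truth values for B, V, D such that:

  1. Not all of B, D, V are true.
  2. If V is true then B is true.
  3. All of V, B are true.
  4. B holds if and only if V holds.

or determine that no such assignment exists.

B = True; V = True; D = False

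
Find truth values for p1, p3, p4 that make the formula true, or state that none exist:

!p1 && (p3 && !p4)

p1=F, p3=T, p4=F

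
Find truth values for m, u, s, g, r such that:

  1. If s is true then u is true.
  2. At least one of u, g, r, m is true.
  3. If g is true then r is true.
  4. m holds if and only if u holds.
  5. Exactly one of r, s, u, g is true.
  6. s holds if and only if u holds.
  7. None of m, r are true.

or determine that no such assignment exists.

Unsatisfiable

Case r = True:
  Constraint (7) is violated (r=T) — contradiction.
Case r = False:
  (3) with r=F forces g = False.
  (7) forces m = False.
  (2) with g=F, r=F, m=F forces u = True.
  Constraint (4) is violated (m=F, u=T) — contradiction.
Both cases fail — unsatisfiable.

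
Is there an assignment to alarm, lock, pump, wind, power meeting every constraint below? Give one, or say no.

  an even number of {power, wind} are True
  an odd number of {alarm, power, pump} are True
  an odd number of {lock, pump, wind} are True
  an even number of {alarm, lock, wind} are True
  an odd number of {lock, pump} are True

alarm = True; lock = True; pump = False; wind = False; power = False

{power, wind}: 0 true → even ✓
{alarm, power, pump}: 1 true → odd ✓
{lock, pump, wind}: 1 true → odd ✓
{alarm, lock, wind}: 2 true → even ✓
{lock, pump}: 1 true → odd ✓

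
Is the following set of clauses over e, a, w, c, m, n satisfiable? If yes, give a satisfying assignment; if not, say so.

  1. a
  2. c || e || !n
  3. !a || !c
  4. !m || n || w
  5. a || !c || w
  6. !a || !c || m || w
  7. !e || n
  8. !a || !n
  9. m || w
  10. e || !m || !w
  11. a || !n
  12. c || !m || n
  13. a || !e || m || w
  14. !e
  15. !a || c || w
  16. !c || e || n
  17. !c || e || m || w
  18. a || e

Unit clause (a) forces a = True.
In (!a || !c) only !c is left, so c = False.
In (!a || !n) only !n is left, so n = False.
In (c || !m || n) only !m is left, so m = False.
Unit clause (!e) forces e = False.
In (!a || c || w) only w is left, so w = True.
All clauses satisfied.

e = False; a = True; w = True; c = False; m = False; n = False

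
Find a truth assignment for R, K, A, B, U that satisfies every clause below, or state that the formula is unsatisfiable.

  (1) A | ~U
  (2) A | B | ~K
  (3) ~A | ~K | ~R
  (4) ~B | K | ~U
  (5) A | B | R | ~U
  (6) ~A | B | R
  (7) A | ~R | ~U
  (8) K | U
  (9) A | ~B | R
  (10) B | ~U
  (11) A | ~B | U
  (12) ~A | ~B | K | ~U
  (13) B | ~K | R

Set R = False.
Try K = False:
  (K | U) forces U = True.
  (A | ~U) forces A = True.
  (~B | K | ~U) forces B = False.
  clause (~A | B | R) is falsified — backtrack.
So K = True.
  then (B | ~K | R) forces B = True.
  then (A | ~B | R) forces A = True.
Set U = False.
All clauses satisfied.

R = False, K = True, A = True, B = True, U = False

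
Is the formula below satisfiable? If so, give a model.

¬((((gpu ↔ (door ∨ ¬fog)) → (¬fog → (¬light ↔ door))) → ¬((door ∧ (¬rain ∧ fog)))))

rain=F, gpu=F, door=T, light=F, fog=T

  ¬((((gpu ↔ (door ∨ ¬fog)) → (¬fog → (¬light ↔ door))) → ¬((door ∧ (¬rain ∧ fog))))) = True
    ((gpu ↔ (door ∨ ¬fog)) → (¬fog → (¬light ↔ door))) → ¬((door ∧ (¬rain ∧ fog))) = False
      (gpu ↔ (door ∨ ¬fog)) → (¬fog → (¬light ↔ door)) = True
        gpu ↔ (door ∨ ¬fog) = False
          door ∨ ¬fog = True
            ¬fog = False
        ¬fog → (¬light ↔ door) = True
          ¬fog = False
          ¬light ↔ door = True
            ¬light = True
      ¬((door ∧ (¬rain ∧ fog))) = False
        door ∧ (¬rain ∧ fog) = True
          ¬rain ∧ fog = True
            ¬rain = True
The formula evaluates to True.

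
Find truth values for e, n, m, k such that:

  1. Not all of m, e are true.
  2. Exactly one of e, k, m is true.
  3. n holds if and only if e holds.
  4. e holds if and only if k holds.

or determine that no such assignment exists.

e=F; n=F; m=T; k=F

  (1) {m, e}: 1/2 true — not all ✓
  (2) {e, k, m}: 1 true — exactly one ✓
  (3) n=F, e=F — same ✓
  (4) e=F, k=F — same ✓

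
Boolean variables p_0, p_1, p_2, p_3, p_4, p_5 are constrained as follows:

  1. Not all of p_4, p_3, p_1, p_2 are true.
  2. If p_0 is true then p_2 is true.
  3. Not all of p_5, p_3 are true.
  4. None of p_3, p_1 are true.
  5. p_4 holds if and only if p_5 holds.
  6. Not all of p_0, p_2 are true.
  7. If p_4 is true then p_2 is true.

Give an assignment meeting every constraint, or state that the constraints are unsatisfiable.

p_0 = False, p_1 = False, p_2 = True, p_3 = False, p_4 = False, p_5 = False

  (1) {p_4, p_3, p_1, p_2}: 1/4 true — not all ✓
  (2) p_0=F ⇒ p_2: vacuous ✓
  (3) {p_5, p_3}: 0/2 true — not all ✓
  (4) {p_3, p_1}: 0 true — none ✓
  (5) p_4=F, p_5=F — same ✓
  (6) {p_0, p_2}: 1/2 true — not all ✓
  (7) p_4=F ⇒ p_2: vacuous ✓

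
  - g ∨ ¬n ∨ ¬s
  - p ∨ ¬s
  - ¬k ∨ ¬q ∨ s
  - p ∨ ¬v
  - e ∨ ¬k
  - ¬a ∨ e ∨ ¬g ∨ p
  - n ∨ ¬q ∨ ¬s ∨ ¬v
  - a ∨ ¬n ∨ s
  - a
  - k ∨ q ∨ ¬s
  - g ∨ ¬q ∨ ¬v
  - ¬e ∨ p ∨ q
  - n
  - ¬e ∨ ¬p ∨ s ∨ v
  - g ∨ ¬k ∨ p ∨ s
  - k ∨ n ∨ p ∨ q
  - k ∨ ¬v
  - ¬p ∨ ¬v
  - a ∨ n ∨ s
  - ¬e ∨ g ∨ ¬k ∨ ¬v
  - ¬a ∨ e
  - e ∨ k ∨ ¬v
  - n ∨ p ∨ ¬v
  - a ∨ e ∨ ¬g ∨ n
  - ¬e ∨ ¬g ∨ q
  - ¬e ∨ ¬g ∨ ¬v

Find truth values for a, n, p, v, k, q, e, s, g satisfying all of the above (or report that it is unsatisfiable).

Unit clause (a) forces a = True.
Unit clause (n) forces n = True.
In (¬a ∨ e) only e is left, so e = True.
Set p = True.
  then (¬p ∨ ¬v) forces v = False.
  then (¬e ∨ ¬p ∨ s ∨ v) forces s = True.
  then (g ∨ ¬n ∨ ¬s) forces g = True.
  then (¬e ∨ ¬g ∨ q) forces q = True.
Set k = False.
All clauses satisfied.

a=T, n=T, p=T, v=F, k=F, q=T, e=T, s=T, g=T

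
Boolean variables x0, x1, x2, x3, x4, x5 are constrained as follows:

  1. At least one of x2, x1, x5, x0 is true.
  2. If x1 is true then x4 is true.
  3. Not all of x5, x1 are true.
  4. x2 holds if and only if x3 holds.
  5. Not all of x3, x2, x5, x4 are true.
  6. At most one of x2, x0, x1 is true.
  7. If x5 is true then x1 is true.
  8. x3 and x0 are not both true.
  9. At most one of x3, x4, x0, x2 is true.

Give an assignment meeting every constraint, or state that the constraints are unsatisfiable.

x0 = True; x1 = False; x2 = False; x3 = False; x4 = False; x5 = False

  (1) {x2, x1, x5, x0}: 1 true — at least one ✓
  (2) x1=F ⇒ x4: vacuous ✓
  (3) {x5, x1}: 0/2 true — not all ✓
  (4) x2=F, x3=F — same ✓
  (5) {x3, x2, x5, x4}: 0/4 true — not all ✓
  (6) {x2, x0, x1}: 1 true — at most one ✓
  (7) x5=F ⇒ x1: vacuous ✓
  (8) x3=F, x0=T — not both ✓
  (9) {x3, x4, x0, x2}: 1 true — at most one ✓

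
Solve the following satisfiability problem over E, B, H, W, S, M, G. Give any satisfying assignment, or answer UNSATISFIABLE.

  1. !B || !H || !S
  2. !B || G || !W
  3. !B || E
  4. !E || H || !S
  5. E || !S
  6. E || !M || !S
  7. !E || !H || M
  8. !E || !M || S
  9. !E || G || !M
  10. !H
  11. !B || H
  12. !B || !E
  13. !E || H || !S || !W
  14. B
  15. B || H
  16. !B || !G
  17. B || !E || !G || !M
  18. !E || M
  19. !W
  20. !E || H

Case B = True:
  (!B || E) forces E = True.
  Clause (!B || !E) is falsified — contradiction.
Case B = False:
  Clause (B) is falsified — contradiction.
Both cases fail, so the formula is unsatisfiable.

The formula is unsatisfiable.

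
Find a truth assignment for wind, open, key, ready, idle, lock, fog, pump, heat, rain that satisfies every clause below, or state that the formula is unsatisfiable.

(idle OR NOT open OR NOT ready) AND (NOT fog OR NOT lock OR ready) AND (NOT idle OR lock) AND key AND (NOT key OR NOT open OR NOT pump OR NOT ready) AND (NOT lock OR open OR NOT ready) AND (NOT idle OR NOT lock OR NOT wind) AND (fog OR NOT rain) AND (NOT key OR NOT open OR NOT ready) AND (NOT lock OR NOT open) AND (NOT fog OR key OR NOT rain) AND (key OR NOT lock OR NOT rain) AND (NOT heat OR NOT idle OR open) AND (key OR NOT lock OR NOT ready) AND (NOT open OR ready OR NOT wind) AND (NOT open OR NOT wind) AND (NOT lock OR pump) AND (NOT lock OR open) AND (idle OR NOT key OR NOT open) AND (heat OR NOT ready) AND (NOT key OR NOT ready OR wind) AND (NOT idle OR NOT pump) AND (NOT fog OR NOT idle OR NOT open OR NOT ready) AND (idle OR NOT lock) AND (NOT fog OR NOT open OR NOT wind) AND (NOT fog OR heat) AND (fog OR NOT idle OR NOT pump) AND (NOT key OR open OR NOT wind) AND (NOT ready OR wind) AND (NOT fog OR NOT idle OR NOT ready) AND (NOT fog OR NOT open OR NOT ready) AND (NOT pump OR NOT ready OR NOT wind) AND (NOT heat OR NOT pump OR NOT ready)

Unit clause (key) forces key = True.
Try wind = True:
  (NOT open OR NOT wind) forces open = False.
  clause (NOT key OR open OR NOT wind) is falsified — backtrack.
So wind = False.
  then (NOT key OR NOT ready OR wind) forces ready = False.
Try open = True:
  (NOT lock OR NOT open) forces lock = False.
  (NOT idle OR lock) forces idle = False.
  clause (idle OR NOT key OR NOT open) is falsified — backtrack.
So open = False.
  then (NOT lock OR open) forces lock = False.
  then (NOT idle OR lock) forces idle = False.
Set fog = True.
  then (NOT fog OR heat) forces heat = True.
Set pump = True.
Set rain = True.
All clauses satisfied.

wind: False, open: False, key: True, ready: False, idle: False, lock: False, fog: True, pump: True, heat: True, rain: True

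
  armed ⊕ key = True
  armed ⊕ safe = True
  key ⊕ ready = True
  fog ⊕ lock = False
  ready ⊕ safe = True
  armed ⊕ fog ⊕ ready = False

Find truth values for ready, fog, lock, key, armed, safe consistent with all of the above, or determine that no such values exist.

ready = True, fog = False, lock = False, key = False, armed = True, safe = False

armed ⊕ key = T ⊕ F = True ✓
armed ⊕ safe = T ⊕ F = True ✓
key ⊕ ready = F ⊕ T = True ✓
fog ⊕ lock = F ⊕ F = False ✓
ready ⊕ safe = T ⊕ F = True ✓
armed ⊕ fog ⊕ ready = T ⊕ F ⊕ T = False ✓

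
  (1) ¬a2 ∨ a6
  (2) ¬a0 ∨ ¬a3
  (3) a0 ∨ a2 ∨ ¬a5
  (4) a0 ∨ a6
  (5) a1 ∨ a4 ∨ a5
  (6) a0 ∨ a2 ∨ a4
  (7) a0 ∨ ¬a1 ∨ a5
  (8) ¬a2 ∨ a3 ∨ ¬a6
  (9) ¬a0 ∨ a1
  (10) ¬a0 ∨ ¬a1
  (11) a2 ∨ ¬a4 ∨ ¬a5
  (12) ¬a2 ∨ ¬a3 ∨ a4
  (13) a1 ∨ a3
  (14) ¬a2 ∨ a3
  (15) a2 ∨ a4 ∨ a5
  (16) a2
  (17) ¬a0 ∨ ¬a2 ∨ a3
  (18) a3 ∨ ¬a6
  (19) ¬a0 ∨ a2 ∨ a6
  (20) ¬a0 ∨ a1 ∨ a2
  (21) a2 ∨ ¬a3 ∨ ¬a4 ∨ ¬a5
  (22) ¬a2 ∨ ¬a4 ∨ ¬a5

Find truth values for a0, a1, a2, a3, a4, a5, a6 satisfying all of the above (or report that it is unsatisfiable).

a0 = False; a1 = False; a2 = True; a3 = True; a4 = True; a5 = False; a6 = True

Unit clause (a2) forces a2 = True.
In (¬a2 ∨ a6) only a6 is left, so a6 = True.
In (¬a2 ∨ a3 ∨ ¬a6) only a3 is left, so a3 = True.
In (¬a2 ∨ ¬a3 ∨ a4) only a4 is left, so a4 = True.
In (¬a2 ∨ ¬a4 ∨ ¬a5) only ¬a5 is left, so a5 = False.
In (¬a0 ∨ ¬a3) only ¬a0 is left, so a0 = False.
In (a0 ∨ ¬a1 ∨ a5) only ¬a1 is left, so a1 = False.
All clauses satisfied.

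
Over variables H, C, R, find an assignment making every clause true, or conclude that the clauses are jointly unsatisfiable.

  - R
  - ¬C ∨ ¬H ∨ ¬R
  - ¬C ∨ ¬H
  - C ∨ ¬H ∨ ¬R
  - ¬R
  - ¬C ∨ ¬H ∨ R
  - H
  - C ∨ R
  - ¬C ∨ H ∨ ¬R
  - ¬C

Case R = True:
  Clause (¬R) is falsified — contradiction.
Case R = False:
  Clause (R) is falsified — contradiction.
Both cases fail, so the formula is unsatisfiable.

Unsatisfiable — no assignment works.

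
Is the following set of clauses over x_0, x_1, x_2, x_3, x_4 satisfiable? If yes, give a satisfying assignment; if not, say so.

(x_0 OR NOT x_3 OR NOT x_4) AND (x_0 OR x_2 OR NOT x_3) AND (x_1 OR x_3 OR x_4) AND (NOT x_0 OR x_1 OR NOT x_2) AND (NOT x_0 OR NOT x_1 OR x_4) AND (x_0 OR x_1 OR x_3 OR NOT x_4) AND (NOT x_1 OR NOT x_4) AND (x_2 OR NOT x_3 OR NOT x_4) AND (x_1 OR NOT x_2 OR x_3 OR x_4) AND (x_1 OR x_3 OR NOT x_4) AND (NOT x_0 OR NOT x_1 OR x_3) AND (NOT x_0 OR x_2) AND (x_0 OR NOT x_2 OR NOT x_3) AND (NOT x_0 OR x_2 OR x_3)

Try x_0 = True:
  (NOT x_0 OR x_2) forces x_2 = True.
  (NOT x_0 OR x_1 OR NOT x_2) forces x_1 = True.
  (NOT x_0 OR NOT x_1 OR x_4) forces x_4 = True.
  clause (NOT x_1 OR NOT x_4) is falsified — backtrack.
So x_0 = False.
Set x_1 = True.
  then (NOT x_1 OR NOT x_4) forces x_4 = False.
Set x_2 = False.
  then (x_0 OR x_2 OR NOT x_3) forces x_3 = False.
All clauses satisfied.

x_0 = False, x_1 = True, x_2 = False, x_3 = False, x_4 = False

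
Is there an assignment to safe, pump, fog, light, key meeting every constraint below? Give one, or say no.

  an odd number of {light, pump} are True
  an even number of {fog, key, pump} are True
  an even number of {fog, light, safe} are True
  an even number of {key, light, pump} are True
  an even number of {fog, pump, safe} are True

Adding constraints 1, 3, 5 mod 2: every variable appears an even number of times on the left, so the left side is 0.
But the right sides sum to 1 (mod 2). 0 ≠ 1 — the system is inconsistent.

Unsatisfiable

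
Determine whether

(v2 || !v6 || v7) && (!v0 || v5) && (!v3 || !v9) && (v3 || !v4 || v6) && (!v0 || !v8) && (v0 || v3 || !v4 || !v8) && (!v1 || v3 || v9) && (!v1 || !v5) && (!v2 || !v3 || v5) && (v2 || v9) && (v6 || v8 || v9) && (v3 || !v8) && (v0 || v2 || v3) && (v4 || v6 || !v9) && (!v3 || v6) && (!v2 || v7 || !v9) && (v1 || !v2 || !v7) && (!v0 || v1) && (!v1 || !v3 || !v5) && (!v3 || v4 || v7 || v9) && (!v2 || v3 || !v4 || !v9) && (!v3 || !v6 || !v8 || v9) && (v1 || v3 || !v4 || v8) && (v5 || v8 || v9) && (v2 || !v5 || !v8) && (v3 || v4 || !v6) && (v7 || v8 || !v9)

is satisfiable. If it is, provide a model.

Try v0 = True:
  (!v0 || v5) forces v5 = True.
  (!v0 || !v8) forces v8 = False.
  (!v1 || !v5) forces v1 = False.
  clause (!v0 || v1) is falsified — backtrack.
So v0 = False.
Set v1 = False.
Set v2 = True.
  then (v1 || !v2 || !v7) forces v7 = False.
  then (!v2 || v7 || !v9) forces v9 = False.
Set v3 = True.
  then (!v2 || !v3 || v5) forces v5 = True.
  then (!v3 || v6) forces v6 = True.
  then (!v3 || v4 || v7 || v9) forces v4 = True.
  then (!v3 || !v6 || !v8 || v9) forces v8 = False.
All clauses satisfied.

v0=F, v1=F, v2=T, v3=T, v4=T, v5=T, v6=T, v7=F, v8=F, v9=F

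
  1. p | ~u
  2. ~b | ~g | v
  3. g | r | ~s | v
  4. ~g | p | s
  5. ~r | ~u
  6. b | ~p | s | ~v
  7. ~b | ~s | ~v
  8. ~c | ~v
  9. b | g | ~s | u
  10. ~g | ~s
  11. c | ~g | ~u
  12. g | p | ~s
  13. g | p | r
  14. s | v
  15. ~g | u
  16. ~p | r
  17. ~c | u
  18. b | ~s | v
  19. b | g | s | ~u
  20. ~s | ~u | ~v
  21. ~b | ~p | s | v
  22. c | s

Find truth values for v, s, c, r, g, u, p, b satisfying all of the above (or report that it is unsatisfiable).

Set v = False.
  then (s | v) forces s = True.
  then (b | ~s | v) forces b = True.
  then (~b | ~g | v) forces g = False.
  then (g | r | ~s | v) forces r = True.
  then (~r | ~u) forces u = False.
  then (g | p | ~s) forces p = True.
  then (~c | u) forces c = False.
All clauses satisfied.

v=F; s=T; c=F; r=T; g=F; u=F; p=T; b=T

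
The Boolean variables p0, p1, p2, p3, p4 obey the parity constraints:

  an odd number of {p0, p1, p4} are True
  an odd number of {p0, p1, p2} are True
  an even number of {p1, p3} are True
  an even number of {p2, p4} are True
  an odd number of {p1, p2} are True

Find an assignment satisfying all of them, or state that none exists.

p0=F, p1=F, p2=T, p3=F, p4=T

{p0, p1, p4}: 1 true → odd ✓
{p0, p1, p2}: 1 true → odd ✓
{p1, p3}: 0 true → even ✓
{p2, p4}: 2 true → even ✓
{p1, p2}: 1 true → odd ✓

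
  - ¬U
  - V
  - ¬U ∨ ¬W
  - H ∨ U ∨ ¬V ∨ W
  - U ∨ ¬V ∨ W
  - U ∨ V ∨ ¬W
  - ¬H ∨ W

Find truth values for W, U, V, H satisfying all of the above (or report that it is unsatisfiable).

W = True, U = False, V = True, H = False

Unit clause (¬U) forces U = False.
Unit clause (V) forces V = True.
In (U ∨ ¬V ∨ W) only W is left, so W = True.
Set H = False.
Check each clause:
  (¬U): ¬U holds.
  (V): V holds.
  (¬U ∨ ¬W): ¬U holds.
  (H ∨ U ∨ ¬V ∨ W): W holds.
  (U ∨ ¬V ∨ W): W holds.
  (U ∨ V ∨ ¬W): V holds.
  (¬H ∨ W): ¬H holds.
All clauses satisfied.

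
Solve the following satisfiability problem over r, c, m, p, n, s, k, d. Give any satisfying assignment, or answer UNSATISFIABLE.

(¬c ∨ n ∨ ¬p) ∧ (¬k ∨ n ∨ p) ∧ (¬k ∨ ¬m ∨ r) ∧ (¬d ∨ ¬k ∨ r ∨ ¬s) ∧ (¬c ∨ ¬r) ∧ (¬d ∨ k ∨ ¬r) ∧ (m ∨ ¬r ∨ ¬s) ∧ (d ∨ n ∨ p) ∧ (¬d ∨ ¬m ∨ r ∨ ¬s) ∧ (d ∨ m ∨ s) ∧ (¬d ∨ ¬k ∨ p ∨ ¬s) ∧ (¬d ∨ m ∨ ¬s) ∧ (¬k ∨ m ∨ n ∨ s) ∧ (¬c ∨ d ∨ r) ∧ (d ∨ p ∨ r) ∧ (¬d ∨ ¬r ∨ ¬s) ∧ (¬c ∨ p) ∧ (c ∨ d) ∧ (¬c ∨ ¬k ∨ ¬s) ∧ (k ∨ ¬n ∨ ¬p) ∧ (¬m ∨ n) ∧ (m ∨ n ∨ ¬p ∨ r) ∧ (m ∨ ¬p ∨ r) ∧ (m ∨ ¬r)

Set r = True.
  then (¬c ∨ ¬r) forces c = False.
  then (c ∨ d) forces d = True.
  then (m ∨ ¬r) forces m = True.
  then (¬d ∨ k ∨ ¬r) forces k = True.
  then (¬d ∨ ¬r ∨ ¬s) forces s = False.
  then (¬m ∨ n) forces n = True.
Set p = True.
All clauses satisfied.

r = True, c = False, m = True, p = True, n = True, s = False, k = True, d = True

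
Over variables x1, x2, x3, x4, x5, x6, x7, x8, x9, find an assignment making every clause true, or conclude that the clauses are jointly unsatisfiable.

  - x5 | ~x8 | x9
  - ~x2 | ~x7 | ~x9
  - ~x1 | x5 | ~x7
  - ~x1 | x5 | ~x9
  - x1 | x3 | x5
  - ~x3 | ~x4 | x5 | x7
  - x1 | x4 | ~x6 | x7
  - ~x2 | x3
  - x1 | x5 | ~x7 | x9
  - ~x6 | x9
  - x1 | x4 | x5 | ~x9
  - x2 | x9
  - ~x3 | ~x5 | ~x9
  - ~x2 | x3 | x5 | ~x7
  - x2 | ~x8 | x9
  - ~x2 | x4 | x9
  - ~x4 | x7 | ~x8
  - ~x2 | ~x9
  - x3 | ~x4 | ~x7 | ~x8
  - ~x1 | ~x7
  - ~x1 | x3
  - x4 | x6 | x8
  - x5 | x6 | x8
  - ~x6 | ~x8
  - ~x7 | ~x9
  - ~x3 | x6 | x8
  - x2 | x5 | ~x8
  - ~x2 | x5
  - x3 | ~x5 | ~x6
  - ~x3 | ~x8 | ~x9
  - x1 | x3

x1=F, x2=T, x3=T, x4=T, x5=T, x6=F, x7=T, x8=T, x9=F

Set x1 = False.
  then (x1 | x3) forces x3 = True.
Try x2 = False:
  (x2 | x9) forces x9 = True.
  (~x3 | ~x5 | ~x9) forces x5 = False.
  (x1 | x4 | x5 | ~x9) forces x4 = True.
  (~x3 | ~x4 | x5 | x7) forces x7 = True.
  clause (~x7 | ~x9) is falsified — backtrack.
So x2 = True.
  then (~x2 | ~x9) forces x9 = False.
  then (~x2 | x5) forces x5 = True.
  then (~x6 | x9) forces x6 = False.
  then (~x2 | x4 | x9) forces x4 = True.
  then (~x3 | x6 | x8) forces x8 = True.
  then (~x4 | x7 | ~x8) forces x7 = True.
All clauses satisfied.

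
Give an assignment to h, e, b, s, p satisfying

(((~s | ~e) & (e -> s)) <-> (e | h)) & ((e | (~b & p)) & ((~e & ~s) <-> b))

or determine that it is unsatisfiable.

h = True, e = False, b = False, s = True, p = True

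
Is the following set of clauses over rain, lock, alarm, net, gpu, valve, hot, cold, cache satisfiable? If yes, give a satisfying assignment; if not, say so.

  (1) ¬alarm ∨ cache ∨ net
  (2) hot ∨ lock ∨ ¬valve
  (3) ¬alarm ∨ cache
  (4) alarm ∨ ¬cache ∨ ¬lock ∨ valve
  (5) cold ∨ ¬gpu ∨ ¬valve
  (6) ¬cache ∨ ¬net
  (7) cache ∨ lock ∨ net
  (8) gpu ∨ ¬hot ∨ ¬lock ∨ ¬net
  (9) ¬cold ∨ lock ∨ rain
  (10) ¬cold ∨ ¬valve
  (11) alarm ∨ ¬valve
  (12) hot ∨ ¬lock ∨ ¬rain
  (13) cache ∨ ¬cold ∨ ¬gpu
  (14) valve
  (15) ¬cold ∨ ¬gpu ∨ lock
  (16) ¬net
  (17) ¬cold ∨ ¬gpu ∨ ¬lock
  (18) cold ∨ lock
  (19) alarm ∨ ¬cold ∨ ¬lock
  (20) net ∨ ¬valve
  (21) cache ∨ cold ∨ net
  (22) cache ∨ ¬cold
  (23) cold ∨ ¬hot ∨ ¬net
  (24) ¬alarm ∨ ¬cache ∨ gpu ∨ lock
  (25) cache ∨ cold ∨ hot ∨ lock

The formula is unsatisfiable.

Case net = True:
  Clause (¬net) is falsified — contradiction.
Case net = False:
  (valve) forces valve = True.
  Clause (net ∨ ¬valve) is falsified — contradiction.
Both cases fail, so the formula is unsatisfiable.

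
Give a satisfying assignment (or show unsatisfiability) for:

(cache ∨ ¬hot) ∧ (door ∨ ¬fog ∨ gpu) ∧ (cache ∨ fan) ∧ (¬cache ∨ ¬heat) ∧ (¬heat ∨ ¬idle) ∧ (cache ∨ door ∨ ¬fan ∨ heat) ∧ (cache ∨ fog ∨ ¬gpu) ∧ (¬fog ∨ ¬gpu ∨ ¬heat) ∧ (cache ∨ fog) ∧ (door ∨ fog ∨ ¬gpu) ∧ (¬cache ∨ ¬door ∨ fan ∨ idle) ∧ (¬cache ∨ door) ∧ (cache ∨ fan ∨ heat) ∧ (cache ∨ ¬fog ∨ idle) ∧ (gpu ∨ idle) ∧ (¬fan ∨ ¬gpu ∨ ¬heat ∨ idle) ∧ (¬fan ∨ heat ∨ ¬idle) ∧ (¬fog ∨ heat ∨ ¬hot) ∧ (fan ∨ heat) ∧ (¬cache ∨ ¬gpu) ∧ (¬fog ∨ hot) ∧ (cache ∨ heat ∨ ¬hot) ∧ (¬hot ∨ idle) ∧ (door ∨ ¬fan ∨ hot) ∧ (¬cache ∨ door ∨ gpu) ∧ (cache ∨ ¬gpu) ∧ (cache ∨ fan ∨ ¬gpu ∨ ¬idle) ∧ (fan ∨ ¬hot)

Case idle = True:
  (¬heat ∨ ¬idle) forces heat = False.
  (¬fan ∨ heat ∨ ¬idle) forces fan = False.
  Clause (fan ∨ heat) is falsified — contradiction.
Case idle = False:
  (gpu ∨ idle) forces gpu = True.
  (¬cache ∨ ¬gpu) forces cache = False.
  Clause (cache ∨ ¬gpu) is falsified — contradiction.
Both cases fail, so the formula is unsatisfiable.

The formula is unsatisfiable.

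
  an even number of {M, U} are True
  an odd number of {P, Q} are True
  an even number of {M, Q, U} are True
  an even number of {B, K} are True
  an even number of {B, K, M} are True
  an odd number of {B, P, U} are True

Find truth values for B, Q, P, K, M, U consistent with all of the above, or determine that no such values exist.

B: False, Q: False, P: True, K: False, M: False, U: False

{M, U}: 0 true → even ✓
{P, Q}: 1 true → odd ✓
{M, Q, U}: 0 true → even ✓
{B, K}: 0 true → even ✓
{B, K, M}: 0 true → even ✓
{B, P, U}: 1 true → odd ✓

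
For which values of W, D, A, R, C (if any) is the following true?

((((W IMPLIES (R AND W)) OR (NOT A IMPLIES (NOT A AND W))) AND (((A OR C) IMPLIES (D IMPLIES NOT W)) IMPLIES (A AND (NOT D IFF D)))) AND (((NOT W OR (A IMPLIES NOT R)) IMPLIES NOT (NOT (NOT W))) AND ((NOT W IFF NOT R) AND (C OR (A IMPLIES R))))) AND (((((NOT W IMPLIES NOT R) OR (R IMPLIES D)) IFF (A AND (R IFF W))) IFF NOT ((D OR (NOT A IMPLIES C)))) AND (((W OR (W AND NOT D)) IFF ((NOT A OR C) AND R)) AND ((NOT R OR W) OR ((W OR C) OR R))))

Unsatisfiable — no assignment works.

Case D = True: the formula simplifies to ((((W IMPLIES (R AND W)) OR (NOT A IMPLIES (NOT A AND W))) AND NOT (((A OR C) IMPLIES NOT W))) AND (((NOT W OR (A IMPLIES NOT R)) IMPLIES NOT (NOT (NOT W))) AND ((NOT W IFF NOT R) AND (C OR (A IMPLIES R))))) AND (NOT ((A AND (R IFF W))) AND ((W IFF ((NOT A OR C) AND R)) AND ((NOT R OR W) OR ((W OR C) OR R)))).
  W = True: simplifies to (((R OR (NOT A IMPLIES NOT A)) AND NOT (NOT ((A OR C)))) AND (NOT ((A IMPLIES NOT R)) AND (R AND (C OR (A IMPLIES R))))) AND (NOT ((A AND R)) AND ((NOT A OR C) AND R)).
    A = True: simplifies to (NOT (NOT R) AND (R AND (C OR R))) AND (NOT R AND (C AND R)).
      R = True: the conjunct NOT R is False.
      R = False: the conjunct NOT (NOT R) becomes NOT (NOT False) = False.
    A = False: the conjunct NOT ((A IMPLIES NOT R)) becomes NOT ((False IMPLIES NOT R)) = False.
  W = False: the conjunct NOT (((A OR C) IMPLIES NOT W)) becomes NOT (((A OR C) IMPLIES True)) = False.
Case D = False: the conjunct ((A OR C) IMPLIES (D IMPLIES NOT W)) IMPLIES (A AND (NOT D IFF D)) becomes ((A OR C) IMPLIES True) IMPLIES (A AND False) = False.
Both cases fail — unsatisfiable.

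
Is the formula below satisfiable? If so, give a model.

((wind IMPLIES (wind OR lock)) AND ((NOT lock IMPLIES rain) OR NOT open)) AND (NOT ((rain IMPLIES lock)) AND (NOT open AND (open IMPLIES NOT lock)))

open = False, rain = True, lock = False, wind = True

  (wind IMPLIES (wind OR lock)) AND ((NOT lock IMPLIES rain) OR NOT open) = True
    wind IMPLIES (wind OR lock) = True
      wind OR lock = True
    (NOT lock IMPLIES rain) OR NOT open = True
      NOT lock IMPLIES rain = True
        NOT lock = True
      NOT open = True
  NOT ((rain IMPLIES lock)) AND (NOT open AND (open IMPLIES NOT lock)) = True
    NOT ((rain IMPLIES lock)) = True
      rain IMPLIES lock = False
    NOT open AND (open IMPLIES NOT lock) = True
      NOT open = True
      open IMPLIES NOT lock = True
        NOT lock = True
Both conjuncts True, so the formula holds.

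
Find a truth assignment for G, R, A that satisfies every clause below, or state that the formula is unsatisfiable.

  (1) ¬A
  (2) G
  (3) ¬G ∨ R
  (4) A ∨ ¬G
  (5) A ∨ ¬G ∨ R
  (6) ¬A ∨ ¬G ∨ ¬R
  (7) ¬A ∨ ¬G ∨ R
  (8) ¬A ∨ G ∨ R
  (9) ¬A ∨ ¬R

Case G = True:
  (¬A) forces A = False.
  Clause (A ∨ ¬G) is falsified — contradiction.
Case G = False:
  Clause (G) is falsified — contradiction.
Both cases fail, so the formula is unsatisfiable.

Unsatisfiable — no assignment works.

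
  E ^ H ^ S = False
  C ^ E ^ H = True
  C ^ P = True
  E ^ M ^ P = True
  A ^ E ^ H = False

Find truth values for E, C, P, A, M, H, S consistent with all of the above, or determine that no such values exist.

E = False, C = False, P = True, A = True, M = False, H = True, S = True

E ^ H ^ S = F ^ T ^ T = False ✓
C ^ E ^ H = F ^ F ^ T = True ✓
C ^ P = F ^ T = True ✓
E ^ M ^ P = F ^ F ^ T = True ✓
A ^ E ^ H = T ^ F ^ T = False ✓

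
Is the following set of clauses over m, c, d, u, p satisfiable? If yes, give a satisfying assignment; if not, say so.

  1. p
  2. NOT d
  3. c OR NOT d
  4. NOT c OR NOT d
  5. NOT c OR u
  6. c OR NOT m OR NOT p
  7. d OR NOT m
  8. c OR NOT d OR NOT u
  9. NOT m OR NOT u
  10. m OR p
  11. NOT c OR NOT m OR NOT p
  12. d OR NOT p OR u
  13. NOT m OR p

m = False; c = True; d = False; u = True; p = True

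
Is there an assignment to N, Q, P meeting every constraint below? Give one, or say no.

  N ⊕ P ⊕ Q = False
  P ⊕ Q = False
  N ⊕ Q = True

N=F, Q=T, P=T

N ⊕ P ⊕ Q = F ⊕ T ⊕ T = False ✓
P ⊕ Q = T ⊕ T = False ✓
N ⊕ Q = F ⊕ T = True ✓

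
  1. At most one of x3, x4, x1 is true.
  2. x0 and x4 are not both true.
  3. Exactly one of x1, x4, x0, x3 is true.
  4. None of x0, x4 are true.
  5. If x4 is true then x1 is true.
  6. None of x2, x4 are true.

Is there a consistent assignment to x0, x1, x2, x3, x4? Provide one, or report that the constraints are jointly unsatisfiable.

x0 = False; x1 = False; x2 = False; x3 = True; x4 = False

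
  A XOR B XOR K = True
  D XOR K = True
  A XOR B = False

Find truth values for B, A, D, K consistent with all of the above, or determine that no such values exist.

B = True, A = True, D = False, K = True

A XOR B XOR K = T XOR T XOR T = True ✓
D XOR K = F XOR T = True ✓
A XOR B = T XOR T = False ✓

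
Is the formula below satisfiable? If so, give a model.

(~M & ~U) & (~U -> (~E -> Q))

U = False; Q = True; E = True; M = False

  ~M & ~U = True
    ~M = True
    ~U = True
  ~U -> (~E -> Q) = True
    ~U = True
    ~E -> Q = True
      ~E = False
Both conjuncts True, so the formula holds.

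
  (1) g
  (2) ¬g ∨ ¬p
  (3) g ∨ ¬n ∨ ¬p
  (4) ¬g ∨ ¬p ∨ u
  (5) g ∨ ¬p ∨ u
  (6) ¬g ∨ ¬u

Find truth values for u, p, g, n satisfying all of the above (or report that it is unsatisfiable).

u=F, p=F, g=T, n=T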